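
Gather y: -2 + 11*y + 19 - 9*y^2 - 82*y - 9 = -9*y^2 - 71*y + 8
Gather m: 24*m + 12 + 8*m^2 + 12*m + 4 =8*m^2 + 36*m + 16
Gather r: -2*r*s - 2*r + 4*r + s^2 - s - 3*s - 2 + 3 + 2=r*(2 - 2*s) + s^2 - 4*s + 3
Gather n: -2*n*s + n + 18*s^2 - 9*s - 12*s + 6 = n*(1 - 2*s) + 18*s^2 - 21*s + 6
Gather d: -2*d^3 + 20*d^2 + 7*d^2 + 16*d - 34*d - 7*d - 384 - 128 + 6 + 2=-2*d^3 + 27*d^2 - 25*d - 504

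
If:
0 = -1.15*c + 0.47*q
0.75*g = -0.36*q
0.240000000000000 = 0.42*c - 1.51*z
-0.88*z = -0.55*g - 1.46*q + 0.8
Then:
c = 0.25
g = -0.29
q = 0.60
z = -0.09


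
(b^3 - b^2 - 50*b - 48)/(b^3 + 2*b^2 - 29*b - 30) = (b - 8)/(b - 5)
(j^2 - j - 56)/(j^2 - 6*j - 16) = (j + 7)/(j + 2)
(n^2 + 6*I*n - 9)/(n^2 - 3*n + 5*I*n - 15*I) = (n^2 + 6*I*n - 9)/(n^2 + n*(-3 + 5*I) - 15*I)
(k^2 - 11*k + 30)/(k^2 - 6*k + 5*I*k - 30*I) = (k - 5)/(k + 5*I)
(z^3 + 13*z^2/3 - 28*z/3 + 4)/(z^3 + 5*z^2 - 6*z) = (z - 2/3)/z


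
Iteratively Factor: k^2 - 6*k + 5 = (k - 5)*(k - 1)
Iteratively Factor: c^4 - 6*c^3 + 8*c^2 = (c)*(c^3 - 6*c^2 + 8*c) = c*(c - 2)*(c^2 - 4*c) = c^2*(c - 2)*(c - 4)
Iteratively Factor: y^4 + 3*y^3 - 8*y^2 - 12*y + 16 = (y - 2)*(y^3 + 5*y^2 + 2*y - 8) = (y - 2)*(y - 1)*(y^2 + 6*y + 8) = (y - 2)*(y - 1)*(y + 2)*(y + 4)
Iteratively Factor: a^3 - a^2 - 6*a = (a + 2)*(a^2 - 3*a) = a*(a + 2)*(a - 3)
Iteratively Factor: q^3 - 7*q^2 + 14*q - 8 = (q - 1)*(q^2 - 6*q + 8) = (q - 2)*(q - 1)*(q - 4)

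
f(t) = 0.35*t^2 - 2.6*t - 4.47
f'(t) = 0.7*t - 2.6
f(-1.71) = 1.00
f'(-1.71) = -3.80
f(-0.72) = -2.42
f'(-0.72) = -3.10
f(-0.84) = -2.04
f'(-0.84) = -3.19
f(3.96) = -9.28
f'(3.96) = 0.17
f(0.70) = -6.12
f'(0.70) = -2.11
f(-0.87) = -1.94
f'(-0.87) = -3.21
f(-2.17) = 2.82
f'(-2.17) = -4.12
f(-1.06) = -1.32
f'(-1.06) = -3.34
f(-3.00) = 6.48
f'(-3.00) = -4.70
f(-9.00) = 47.28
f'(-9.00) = -8.90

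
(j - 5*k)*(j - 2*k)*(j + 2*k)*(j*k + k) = j^4*k - 5*j^3*k^2 + j^3*k - 4*j^2*k^3 - 5*j^2*k^2 + 20*j*k^4 - 4*j*k^3 + 20*k^4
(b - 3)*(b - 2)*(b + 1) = b^3 - 4*b^2 + b + 6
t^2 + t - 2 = (t - 1)*(t + 2)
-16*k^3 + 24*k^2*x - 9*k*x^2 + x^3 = (-4*k + x)^2*(-k + x)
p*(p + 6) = p^2 + 6*p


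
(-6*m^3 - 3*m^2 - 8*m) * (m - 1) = -6*m^4 + 3*m^3 - 5*m^2 + 8*m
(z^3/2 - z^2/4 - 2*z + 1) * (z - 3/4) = z^4/2 - 5*z^3/8 - 29*z^2/16 + 5*z/2 - 3/4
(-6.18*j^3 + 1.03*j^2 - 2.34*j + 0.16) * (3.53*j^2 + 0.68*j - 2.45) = -21.8154*j^5 - 0.5665*j^4 + 7.5812*j^3 - 3.5499*j^2 + 5.8418*j - 0.392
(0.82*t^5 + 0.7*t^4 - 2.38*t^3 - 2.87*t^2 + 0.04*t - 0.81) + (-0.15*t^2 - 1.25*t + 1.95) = 0.82*t^5 + 0.7*t^4 - 2.38*t^3 - 3.02*t^2 - 1.21*t + 1.14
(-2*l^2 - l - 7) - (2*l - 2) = -2*l^2 - 3*l - 5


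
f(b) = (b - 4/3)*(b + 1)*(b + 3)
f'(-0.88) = -4.70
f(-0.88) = -0.56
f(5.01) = 177.00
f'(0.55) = 1.51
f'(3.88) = 63.52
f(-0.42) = -2.62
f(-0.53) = -2.16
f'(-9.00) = 192.67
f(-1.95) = 3.28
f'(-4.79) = 40.95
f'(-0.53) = -4.32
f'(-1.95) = -1.33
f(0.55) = -4.31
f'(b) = (b - 4/3)*(b + 1) + (b - 4/3)*(b + 3) + (b + 1)*(b + 3)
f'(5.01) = 99.69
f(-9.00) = -496.00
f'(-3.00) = 8.67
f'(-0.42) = -4.04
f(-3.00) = 0.00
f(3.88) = 85.50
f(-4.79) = -41.54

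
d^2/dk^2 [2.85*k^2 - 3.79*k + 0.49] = 5.70000000000000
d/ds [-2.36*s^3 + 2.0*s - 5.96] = 2.0 - 7.08*s^2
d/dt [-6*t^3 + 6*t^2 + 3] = 6*t*(2 - 3*t)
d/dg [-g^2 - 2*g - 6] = -2*g - 2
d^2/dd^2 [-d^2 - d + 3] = -2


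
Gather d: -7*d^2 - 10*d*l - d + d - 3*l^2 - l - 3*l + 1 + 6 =-7*d^2 - 10*d*l - 3*l^2 - 4*l + 7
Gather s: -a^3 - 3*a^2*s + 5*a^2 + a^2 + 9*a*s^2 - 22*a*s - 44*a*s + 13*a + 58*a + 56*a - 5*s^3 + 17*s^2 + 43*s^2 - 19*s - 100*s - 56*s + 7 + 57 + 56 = -a^3 + 6*a^2 + 127*a - 5*s^3 + s^2*(9*a + 60) + s*(-3*a^2 - 66*a - 175) + 120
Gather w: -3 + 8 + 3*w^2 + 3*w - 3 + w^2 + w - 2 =4*w^2 + 4*w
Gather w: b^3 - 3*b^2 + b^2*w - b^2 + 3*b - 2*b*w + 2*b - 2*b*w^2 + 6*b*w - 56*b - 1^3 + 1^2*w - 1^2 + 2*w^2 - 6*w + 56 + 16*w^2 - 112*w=b^3 - 4*b^2 - 51*b + w^2*(18 - 2*b) + w*(b^2 + 4*b - 117) + 54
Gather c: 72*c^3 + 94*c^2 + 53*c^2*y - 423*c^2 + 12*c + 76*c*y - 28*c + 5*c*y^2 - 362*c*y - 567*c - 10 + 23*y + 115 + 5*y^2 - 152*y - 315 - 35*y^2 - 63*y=72*c^3 + c^2*(53*y - 329) + c*(5*y^2 - 286*y - 583) - 30*y^2 - 192*y - 210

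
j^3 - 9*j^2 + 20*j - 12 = (j - 6)*(j - 2)*(j - 1)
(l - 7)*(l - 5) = l^2 - 12*l + 35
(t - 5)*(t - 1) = t^2 - 6*t + 5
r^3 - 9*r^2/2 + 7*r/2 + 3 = (r - 3)*(r - 2)*(r + 1/2)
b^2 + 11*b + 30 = (b + 5)*(b + 6)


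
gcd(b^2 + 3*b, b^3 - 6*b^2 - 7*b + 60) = b + 3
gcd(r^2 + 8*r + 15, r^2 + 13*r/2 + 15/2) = r + 5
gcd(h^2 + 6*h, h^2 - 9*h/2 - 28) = 1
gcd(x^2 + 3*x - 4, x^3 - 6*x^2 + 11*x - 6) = x - 1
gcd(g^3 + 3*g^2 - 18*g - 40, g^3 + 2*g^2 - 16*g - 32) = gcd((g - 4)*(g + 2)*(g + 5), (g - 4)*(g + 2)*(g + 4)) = g^2 - 2*g - 8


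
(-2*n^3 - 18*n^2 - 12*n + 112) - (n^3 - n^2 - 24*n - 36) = -3*n^3 - 17*n^2 + 12*n + 148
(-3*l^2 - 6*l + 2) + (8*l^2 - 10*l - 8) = 5*l^2 - 16*l - 6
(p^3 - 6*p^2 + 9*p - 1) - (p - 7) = p^3 - 6*p^2 + 8*p + 6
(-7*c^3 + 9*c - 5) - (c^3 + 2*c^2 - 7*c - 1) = -8*c^3 - 2*c^2 + 16*c - 4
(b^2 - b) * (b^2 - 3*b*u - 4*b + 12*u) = b^4 - 3*b^3*u - 5*b^3 + 15*b^2*u + 4*b^2 - 12*b*u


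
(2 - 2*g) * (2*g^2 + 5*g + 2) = -4*g^3 - 6*g^2 + 6*g + 4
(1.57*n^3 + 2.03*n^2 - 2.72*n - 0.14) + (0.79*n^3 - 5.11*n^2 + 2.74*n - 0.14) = 2.36*n^3 - 3.08*n^2 + 0.02*n - 0.28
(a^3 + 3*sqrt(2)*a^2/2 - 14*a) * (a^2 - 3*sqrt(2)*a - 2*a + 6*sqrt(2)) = a^5 - 3*sqrt(2)*a^4/2 - 2*a^4 - 23*a^3 + 3*sqrt(2)*a^3 + 46*a^2 + 42*sqrt(2)*a^2 - 84*sqrt(2)*a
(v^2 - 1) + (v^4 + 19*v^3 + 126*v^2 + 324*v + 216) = v^4 + 19*v^3 + 127*v^2 + 324*v + 215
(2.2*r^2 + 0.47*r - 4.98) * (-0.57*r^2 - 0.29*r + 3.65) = -1.254*r^4 - 0.9059*r^3 + 10.7323*r^2 + 3.1597*r - 18.177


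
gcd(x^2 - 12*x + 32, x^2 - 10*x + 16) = x - 8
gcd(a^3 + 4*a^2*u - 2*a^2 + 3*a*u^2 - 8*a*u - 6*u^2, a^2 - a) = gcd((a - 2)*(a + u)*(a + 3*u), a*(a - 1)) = 1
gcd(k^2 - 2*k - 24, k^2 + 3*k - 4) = k + 4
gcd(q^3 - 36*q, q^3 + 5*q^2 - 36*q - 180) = q^2 - 36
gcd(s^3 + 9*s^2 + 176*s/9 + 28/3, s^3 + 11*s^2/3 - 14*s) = s + 6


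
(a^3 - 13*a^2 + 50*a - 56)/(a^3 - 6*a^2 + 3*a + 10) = (a^2 - 11*a + 28)/(a^2 - 4*a - 5)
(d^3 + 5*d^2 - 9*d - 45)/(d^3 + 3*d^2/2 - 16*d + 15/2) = 2*(d + 3)/(2*d - 1)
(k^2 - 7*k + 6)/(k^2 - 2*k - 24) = (k - 1)/(k + 4)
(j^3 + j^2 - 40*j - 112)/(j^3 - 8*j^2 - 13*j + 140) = (j + 4)/(j - 5)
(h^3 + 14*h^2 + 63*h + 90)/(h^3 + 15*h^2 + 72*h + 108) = (h + 5)/(h + 6)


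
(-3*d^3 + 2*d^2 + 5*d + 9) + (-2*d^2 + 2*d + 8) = -3*d^3 + 7*d + 17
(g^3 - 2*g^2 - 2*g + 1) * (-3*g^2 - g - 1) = -3*g^5 + 5*g^4 + 7*g^3 + g^2 + g - 1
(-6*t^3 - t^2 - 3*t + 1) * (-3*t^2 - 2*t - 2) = 18*t^5 + 15*t^4 + 23*t^3 + 5*t^2 + 4*t - 2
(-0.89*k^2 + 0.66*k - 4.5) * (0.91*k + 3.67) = -0.8099*k^3 - 2.6657*k^2 - 1.6728*k - 16.515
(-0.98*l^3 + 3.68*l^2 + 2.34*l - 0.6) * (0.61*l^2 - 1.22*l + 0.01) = -0.5978*l^5 + 3.4404*l^4 - 3.072*l^3 - 3.184*l^2 + 0.7554*l - 0.006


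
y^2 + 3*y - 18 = (y - 3)*(y + 6)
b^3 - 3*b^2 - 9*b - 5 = (b - 5)*(b + 1)^2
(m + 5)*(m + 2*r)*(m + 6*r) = m^3 + 8*m^2*r + 5*m^2 + 12*m*r^2 + 40*m*r + 60*r^2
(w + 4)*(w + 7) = w^2 + 11*w + 28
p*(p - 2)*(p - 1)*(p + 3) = p^4 - 7*p^2 + 6*p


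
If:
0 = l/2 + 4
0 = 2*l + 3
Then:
No Solution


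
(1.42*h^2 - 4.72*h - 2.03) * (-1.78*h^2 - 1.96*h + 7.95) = -2.5276*h^4 + 5.6184*h^3 + 24.1536*h^2 - 33.5452*h - 16.1385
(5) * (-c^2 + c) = -5*c^2 + 5*c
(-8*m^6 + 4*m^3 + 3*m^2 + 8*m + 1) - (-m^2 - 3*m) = -8*m^6 + 4*m^3 + 4*m^2 + 11*m + 1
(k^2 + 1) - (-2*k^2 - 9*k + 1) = 3*k^2 + 9*k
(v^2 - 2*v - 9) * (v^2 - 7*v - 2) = v^4 - 9*v^3 + 3*v^2 + 67*v + 18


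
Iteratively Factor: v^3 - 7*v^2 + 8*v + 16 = (v - 4)*(v^2 - 3*v - 4) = (v - 4)^2*(v + 1)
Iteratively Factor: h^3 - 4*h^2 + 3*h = (h)*(h^2 - 4*h + 3) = h*(h - 3)*(h - 1)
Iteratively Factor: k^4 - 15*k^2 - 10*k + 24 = (k + 2)*(k^3 - 2*k^2 - 11*k + 12) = (k - 4)*(k + 2)*(k^2 + 2*k - 3) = (k - 4)*(k - 1)*(k + 2)*(k + 3)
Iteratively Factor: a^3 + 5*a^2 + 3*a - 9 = (a - 1)*(a^2 + 6*a + 9) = (a - 1)*(a + 3)*(a + 3)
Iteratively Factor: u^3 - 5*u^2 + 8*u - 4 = (u - 1)*(u^2 - 4*u + 4) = (u - 2)*(u - 1)*(u - 2)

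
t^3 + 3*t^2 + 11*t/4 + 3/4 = (t + 1/2)*(t + 1)*(t + 3/2)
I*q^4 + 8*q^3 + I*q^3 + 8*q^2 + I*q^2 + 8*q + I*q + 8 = (q - 8*I)*(q - I)*(q + I)*(I*q + I)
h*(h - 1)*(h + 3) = h^3 + 2*h^2 - 3*h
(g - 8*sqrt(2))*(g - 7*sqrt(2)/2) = g^2 - 23*sqrt(2)*g/2 + 56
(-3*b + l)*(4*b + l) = -12*b^2 + b*l + l^2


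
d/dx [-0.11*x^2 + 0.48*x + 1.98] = 0.48 - 0.22*x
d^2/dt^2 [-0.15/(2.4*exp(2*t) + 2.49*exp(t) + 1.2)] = ((1.44*exp(t) + 0.3735)*(2.4*exp(2*t) + 2.49*exp(t) + 1.2) - 0.15*(4.8*exp(t) + 2.49)*(9.6*exp(t) + 4.98)*exp(t))*exp(t)/(2.4*exp(2*t) + 2.49*exp(t) + 1.2)^3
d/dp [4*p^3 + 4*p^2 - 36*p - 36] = 12*p^2 + 8*p - 36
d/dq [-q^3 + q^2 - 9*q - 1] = -3*q^2 + 2*q - 9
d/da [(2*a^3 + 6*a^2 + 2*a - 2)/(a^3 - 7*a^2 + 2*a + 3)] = 2*(-10*a^4 + 2*a^3 + 25*a^2 + 4*a + 5)/(a^6 - 14*a^5 + 53*a^4 - 22*a^3 - 38*a^2 + 12*a + 9)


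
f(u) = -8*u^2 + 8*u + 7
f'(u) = 8 - 16*u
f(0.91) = 7.66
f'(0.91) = -6.56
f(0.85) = 8.02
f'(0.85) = -5.60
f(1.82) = -4.94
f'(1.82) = -21.12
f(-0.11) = 6.02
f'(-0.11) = 9.76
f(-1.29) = -16.63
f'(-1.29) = 28.64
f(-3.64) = -128.12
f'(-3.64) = 66.24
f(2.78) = -32.59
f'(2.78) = -36.48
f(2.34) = -18.08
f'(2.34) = -29.44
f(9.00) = -569.00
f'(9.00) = -136.00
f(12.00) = -1049.00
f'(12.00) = -184.00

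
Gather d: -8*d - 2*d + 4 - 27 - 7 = -10*d - 30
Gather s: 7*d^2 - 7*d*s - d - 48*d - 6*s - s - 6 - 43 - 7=7*d^2 - 49*d + s*(-7*d - 7) - 56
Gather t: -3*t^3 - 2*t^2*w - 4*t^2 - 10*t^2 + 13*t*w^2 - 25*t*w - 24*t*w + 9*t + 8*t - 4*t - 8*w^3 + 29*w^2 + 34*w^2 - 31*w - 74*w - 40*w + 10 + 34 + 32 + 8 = -3*t^3 + t^2*(-2*w - 14) + t*(13*w^2 - 49*w + 13) - 8*w^3 + 63*w^2 - 145*w + 84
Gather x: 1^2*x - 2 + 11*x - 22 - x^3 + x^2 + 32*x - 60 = -x^3 + x^2 + 44*x - 84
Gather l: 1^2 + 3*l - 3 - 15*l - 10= -12*l - 12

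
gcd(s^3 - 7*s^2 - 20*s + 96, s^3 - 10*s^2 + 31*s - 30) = s - 3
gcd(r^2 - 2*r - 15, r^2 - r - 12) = r + 3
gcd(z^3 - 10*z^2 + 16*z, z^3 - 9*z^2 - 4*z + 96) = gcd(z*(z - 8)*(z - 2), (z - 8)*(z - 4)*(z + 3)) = z - 8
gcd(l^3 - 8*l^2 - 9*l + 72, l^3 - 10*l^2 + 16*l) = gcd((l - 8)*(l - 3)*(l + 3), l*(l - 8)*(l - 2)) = l - 8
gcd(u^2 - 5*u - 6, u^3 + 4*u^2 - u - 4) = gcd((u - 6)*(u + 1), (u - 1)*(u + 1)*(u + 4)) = u + 1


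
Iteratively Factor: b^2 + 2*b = (b + 2)*(b)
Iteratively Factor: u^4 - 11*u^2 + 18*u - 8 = (u - 2)*(u^3 + 2*u^2 - 7*u + 4) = (u - 2)*(u - 1)*(u^2 + 3*u - 4) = (u - 2)*(u - 1)^2*(u + 4)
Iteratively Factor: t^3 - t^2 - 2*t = (t - 2)*(t^2 + t) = t*(t - 2)*(t + 1)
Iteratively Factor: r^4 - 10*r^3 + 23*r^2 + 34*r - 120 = (r - 3)*(r^3 - 7*r^2 + 2*r + 40) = (r - 5)*(r - 3)*(r^2 - 2*r - 8) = (r - 5)*(r - 3)*(r + 2)*(r - 4)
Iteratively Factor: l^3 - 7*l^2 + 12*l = (l - 4)*(l^2 - 3*l) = l*(l - 4)*(l - 3)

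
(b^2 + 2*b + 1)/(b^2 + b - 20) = (b^2 + 2*b + 1)/(b^2 + b - 20)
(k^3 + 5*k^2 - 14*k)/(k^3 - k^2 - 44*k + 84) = k/(k - 6)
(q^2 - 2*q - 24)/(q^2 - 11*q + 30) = (q + 4)/(q - 5)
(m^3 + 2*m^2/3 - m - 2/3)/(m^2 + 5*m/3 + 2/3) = m - 1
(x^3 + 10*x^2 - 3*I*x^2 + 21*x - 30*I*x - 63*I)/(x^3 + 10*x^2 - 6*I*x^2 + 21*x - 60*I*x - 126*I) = (x - 3*I)/(x - 6*I)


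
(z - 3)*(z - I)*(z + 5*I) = z^3 - 3*z^2 + 4*I*z^2 + 5*z - 12*I*z - 15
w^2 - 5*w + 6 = (w - 3)*(w - 2)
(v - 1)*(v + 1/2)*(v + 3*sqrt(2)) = v^3 - v^2/2 + 3*sqrt(2)*v^2 - 3*sqrt(2)*v/2 - v/2 - 3*sqrt(2)/2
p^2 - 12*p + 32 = (p - 8)*(p - 4)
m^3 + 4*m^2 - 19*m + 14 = (m - 2)*(m - 1)*(m + 7)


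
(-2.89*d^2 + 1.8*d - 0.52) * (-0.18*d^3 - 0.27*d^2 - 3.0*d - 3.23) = 0.5202*d^5 + 0.4563*d^4 + 8.2776*d^3 + 4.0751*d^2 - 4.254*d + 1.6796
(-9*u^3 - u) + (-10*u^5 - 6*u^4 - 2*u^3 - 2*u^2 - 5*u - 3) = -10*u^5 - 6*u^4 - 11*u^3 - 2*u^2 - 6*u - 3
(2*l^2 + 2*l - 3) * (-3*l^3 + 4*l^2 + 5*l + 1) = -6*l^5 + 2*l^4 + 27*l^3 - 13*l - 3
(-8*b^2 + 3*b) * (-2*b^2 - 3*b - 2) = 16*b^4 + 18*b^3 + 7*b^2 - 6*b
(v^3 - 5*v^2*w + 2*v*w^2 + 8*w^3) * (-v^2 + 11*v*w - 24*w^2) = -v^5 + 16*v^4*w - 81*v^3*w^2 + 134*v^2*w^3 + 40*v*w^4 - 192*w^5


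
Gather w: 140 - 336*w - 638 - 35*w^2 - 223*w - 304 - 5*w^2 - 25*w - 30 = -40*w^2 - 584*w - 832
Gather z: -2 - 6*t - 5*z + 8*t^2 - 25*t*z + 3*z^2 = 8*t^2 - 6*t + 3*z^2 + z*(-25*t - 5) - 2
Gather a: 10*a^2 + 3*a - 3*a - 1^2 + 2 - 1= 10*a^2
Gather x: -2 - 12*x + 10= 8 - 12*x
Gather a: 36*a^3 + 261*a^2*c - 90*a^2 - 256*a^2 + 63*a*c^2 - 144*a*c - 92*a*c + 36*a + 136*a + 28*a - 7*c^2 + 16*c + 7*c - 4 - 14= 36*a^3 + a^2*(261*c - 346) + a*(63*c^2 - 236*c + 200) - 7*c^2 + 23*c - 18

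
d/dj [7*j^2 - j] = 14*j - 1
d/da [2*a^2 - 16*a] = 4*a - 16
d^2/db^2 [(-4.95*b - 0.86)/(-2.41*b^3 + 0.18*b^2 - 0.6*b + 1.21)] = (172.50057*b^5 + 47.055732*b^4 - 19.963728*b^3 + 180.844884*b^2 + 8.021136*b + 7.431984)/(13.997521*b^9 - 3.136374*b^8 + 10.688832*b^7 - 22.650915*b^6 + 5.810508*b^5 - 10.809972*b^4 + 11.585523*b^3 - 2.097414*b^2 + 2.63538*b - 1.771561)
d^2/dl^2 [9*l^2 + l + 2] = 18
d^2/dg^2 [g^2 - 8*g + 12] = 2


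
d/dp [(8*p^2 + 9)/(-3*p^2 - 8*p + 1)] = 2*(-32*p^2 + 35*p + 36)/(9*p^4 + 48*p^3 + 58*p^2 - 16*p + 1)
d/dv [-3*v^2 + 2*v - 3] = 2 - 6*v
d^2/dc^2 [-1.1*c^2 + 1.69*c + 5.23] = -2.20000000000000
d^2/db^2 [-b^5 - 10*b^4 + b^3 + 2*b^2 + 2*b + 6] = -20*b^3 - 120*b^2 + 6*b + 4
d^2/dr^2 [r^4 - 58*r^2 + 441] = 12*r^2 - 116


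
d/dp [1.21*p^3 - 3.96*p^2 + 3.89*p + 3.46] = 3.63*p^2 - 7.92*p + 3.89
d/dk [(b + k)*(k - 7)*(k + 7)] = 2*b*k + 3*k^2 - 49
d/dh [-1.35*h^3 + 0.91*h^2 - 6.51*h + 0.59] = -4.05*h^2 + 1.82*h - 6.51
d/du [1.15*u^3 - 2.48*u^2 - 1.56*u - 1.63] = 3.45*u^2 - 4.96*u - 1.56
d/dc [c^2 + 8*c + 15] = 2*c + 8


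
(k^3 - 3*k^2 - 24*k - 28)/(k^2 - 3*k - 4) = (-k^3 + 3*k^2 + 24*k + 28)/(-k^2 + 3*k + 4)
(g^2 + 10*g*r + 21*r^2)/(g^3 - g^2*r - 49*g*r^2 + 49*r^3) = (g + 3*r)/(g^2 - 8*g*r + 7*r^2)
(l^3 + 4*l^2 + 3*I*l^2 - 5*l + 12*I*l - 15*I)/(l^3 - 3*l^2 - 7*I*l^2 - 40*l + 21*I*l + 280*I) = (l^2 + l*(-1 + 3*I) - 3*I)/(l^2 - l*(8 + 7*I) + 56*I)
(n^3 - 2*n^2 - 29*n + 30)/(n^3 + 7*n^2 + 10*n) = (n^2 - 7*n + 6)/(n*(n + 2))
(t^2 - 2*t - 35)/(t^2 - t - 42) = (t + 5)/(t + 6)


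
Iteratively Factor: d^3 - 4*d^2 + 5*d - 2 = (d - 1)*(d^2 - 3*d + 2) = (d - 2)*(d - 1)*(d - 1)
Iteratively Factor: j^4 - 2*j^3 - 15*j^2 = (j + 3)*(j^3 - 5*j^2) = j*(j + 3)*(j^2 - 5*j) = j*(j - 5)*(j + 3)*(j)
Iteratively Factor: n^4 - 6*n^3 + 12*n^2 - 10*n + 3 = (n - 1)*(n^3 - 5*n^2 + 7*n - 3) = (n - 3)*(n - 1)*(n^2 - 2*n + 1) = (n - 3)*(n - 1)^2*(n - 1)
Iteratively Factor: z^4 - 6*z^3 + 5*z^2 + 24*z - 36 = (z - 2)*(z^3 - 4*z^2 - 3*z + 18) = (z - 3)*(z - 2)*(z^2 - z - 6) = (z - 3)^2*(z - 2)*(z + 2)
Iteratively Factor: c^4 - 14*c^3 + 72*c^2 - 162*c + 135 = (c - 5)*(c^3 - 9*c^2 + 27*c - 27) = (c - 5)*(c - 3)*(c^2 - 6*c + 9) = (c - 5)*(c - 3)^2*(c - 3)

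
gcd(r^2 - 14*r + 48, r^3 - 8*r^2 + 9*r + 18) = r - 6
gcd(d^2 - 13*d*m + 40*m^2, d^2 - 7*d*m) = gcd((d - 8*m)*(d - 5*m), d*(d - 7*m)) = 1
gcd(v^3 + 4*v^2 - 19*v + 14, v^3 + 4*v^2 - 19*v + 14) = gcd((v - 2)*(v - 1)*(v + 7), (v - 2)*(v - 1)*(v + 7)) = v^3 + 4*v^2 - 19*v + 14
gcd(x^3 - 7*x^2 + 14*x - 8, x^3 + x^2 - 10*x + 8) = x^2 - 3*x + 2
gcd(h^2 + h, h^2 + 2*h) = h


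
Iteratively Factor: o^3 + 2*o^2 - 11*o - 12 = (o + 4)*(o^2 - 2*o - 3) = (o - 3)*(o + 4)*(o + 1)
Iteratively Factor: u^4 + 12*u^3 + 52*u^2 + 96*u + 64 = (u + 4)*(u^3 + 8*u^2 + 20*u + 16) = (u + 2)*(u + 4)*(u^2 + 6*u + 8) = (u + 2)^2*(u + 4)*(u + 4)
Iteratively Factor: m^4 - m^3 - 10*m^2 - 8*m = (m + 1)*(m^3 - 2*m^2 - 8*m) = m*(m + 1)*(m^2 - 2*m - 8) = m*(m + 1)*(m + 2)*(m - 4)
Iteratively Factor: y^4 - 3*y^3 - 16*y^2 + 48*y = (y - 4)*(y^3 + y^2 - 12*y) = (y - 4)*(y - 3)*(y^2 + 4*y) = y*(y - 4)*(y - 3)*(y + 4)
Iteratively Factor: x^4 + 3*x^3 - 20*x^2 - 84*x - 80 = (x + 2)*(x^3 + x^2 - 22*x - 40) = (x + 2)^2*(x^2 - x - 20) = (x + 2)^2*(x + 4)*(x - 5)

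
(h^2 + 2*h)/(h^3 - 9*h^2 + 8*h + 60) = h/(h^2 - 11*h + 30)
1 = 1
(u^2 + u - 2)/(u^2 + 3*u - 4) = (u + 2)/(u + 4)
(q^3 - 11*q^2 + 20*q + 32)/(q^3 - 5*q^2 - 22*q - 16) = (q - 4)/(q + 2)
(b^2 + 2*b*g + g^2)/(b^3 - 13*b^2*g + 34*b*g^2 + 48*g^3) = (b + g)/(b^2 - 14*b*g + 48*g^2)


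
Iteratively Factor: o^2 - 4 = (o - 2)*(o + 2)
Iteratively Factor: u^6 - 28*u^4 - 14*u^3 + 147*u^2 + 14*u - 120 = (u + 1)*(u^5 - u^4 - 27*u^3 + 13*u^2 + 134*u - 120) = (u - 5)*(u + 1)*(u^4 + 4*u^3 - 7*u^2 - 22*u + 24) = (u - 5)*(u - 2)*(u + 1)*(u^3 + 6*u^2 + 5*u - 12) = (u - 5)*(u - 2)*(u - 1)*(u + 1)*(u^2 + 7*u + 12) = (u - 5)*(u - 2)*(u - 1)*(u + 1)*(u + 3)*(u + 4)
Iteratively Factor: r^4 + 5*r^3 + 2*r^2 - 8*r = (r + 2)*(r^3 + 3*r^2 - 4*r) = (r + 2)*(r + 4)*(r^2 - r) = r*(r + 2)*(r + 4)*(r - 1)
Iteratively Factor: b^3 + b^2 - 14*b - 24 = (b - 4)*(b^2 + 5*b + 6) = (b - 4)*(b + 2)*(b + 3)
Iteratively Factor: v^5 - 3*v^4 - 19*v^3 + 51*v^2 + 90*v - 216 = (v + 3)*(v^4 - 6*v^3 - v^2 + 54*v - 72) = (v - 3)*(v + 3)*(v^3 - 3*v^2 - 10*v + 24) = (v - 3)*(v + 3)^2*(v^2 - 6*v + 8) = (v - 4)*(v - 3)*(v + 3)^2*(v - 2)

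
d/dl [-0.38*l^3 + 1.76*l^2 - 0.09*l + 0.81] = -1.14*l^2 + 3.52*l - 0.09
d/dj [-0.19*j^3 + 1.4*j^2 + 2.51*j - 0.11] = -0.57*j^2 + 2.8*j + 2.51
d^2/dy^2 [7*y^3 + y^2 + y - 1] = 42*y + 2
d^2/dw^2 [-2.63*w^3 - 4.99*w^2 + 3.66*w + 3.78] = -15.78*w - 9.98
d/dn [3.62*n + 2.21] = 3.62000000000000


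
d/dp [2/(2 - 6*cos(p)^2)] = -12*sin(2*p)/(3*cos(2*p) + 1)^2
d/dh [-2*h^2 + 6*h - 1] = 6 - 4*h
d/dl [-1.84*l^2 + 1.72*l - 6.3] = 1.72 - 3.68*l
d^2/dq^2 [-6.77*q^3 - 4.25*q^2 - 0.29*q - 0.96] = -40.62*q - 8.5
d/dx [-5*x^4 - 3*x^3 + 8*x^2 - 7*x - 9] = -20*x^3 - 9*x^2 + 16*x - 7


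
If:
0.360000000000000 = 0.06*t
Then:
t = 6.00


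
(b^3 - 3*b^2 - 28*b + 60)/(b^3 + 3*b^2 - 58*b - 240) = (b^2 - 8*b + 12)/(b^2 - 2*b - 48)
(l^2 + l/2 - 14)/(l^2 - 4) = (l^2 + l/2 - 14)/(l^2 - 4)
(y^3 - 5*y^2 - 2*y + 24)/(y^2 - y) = (y^3 - 5*y^2 - 2*y + 24)/(y*(y - 1))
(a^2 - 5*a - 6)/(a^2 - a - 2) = (a - 6)/(a - 2)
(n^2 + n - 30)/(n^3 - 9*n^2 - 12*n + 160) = (n + 6)/(n^2 - 4*n - 32)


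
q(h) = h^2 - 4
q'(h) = 2*h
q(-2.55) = 2.50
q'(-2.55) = -5.10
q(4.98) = 20.80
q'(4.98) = 9.96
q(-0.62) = -3.62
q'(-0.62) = -1.24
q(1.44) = -1.93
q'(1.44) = 2.88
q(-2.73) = 3.45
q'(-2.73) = -5.46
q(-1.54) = -1.63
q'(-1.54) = -3.08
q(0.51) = -3.74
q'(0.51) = 1.02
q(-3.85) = 10.82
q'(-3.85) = -7.70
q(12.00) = 140.00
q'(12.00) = 24.00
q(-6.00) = 32.00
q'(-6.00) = -12.00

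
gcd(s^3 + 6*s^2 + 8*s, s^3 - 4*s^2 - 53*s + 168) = 1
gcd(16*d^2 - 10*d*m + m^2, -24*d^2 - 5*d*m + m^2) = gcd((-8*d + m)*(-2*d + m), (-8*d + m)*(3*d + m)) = 8*d - m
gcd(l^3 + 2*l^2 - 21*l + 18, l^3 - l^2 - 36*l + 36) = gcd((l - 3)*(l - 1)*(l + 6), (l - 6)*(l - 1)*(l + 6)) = l^2 + 5*l - 6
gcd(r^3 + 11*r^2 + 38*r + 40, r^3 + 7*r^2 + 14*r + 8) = r^2 + 6*r + 8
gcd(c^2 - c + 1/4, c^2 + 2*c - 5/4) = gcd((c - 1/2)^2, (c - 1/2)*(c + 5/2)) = c - 1/2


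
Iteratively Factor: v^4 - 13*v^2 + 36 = (v - 3)*(v^3 + 3*v^2 - 4*v - 12) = (v - 3)*(v - 2)*(v^2 + 5*v + 6) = (v - 3)*(v - 2)*(v + 3)*(v + 2)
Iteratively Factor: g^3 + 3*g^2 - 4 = (g - 1)*(g^2 + 4*g + 4) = (g - 1)*(g + 2)*(g + 2)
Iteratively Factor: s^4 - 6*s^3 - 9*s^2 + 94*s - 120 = (s - 5)*(s^3 - s^2 - 14*s + 24) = (s - 5)*(s + 4)*(s^2 - 5*s + 6) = (s - 5)*(s - 3)*(s + 4)*(s - 2)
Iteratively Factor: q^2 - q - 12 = (q + 3)*(q - 4)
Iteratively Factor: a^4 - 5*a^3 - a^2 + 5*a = (a)*(a^3 - 5*a^2 - a + 5) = a*(a - 5)*(a^2 - 1) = a*(a - 5)*(a - 1)*(a + 1)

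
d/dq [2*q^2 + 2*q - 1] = 4*q + 2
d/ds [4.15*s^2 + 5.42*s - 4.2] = 8.3*s + 5.42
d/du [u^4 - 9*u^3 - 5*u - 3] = 4*u^3 - 27*u^2 - 5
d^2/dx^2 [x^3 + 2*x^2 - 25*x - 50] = 6*x + 4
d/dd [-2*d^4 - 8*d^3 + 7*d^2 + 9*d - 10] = -8*d^3 - 24*d^2 + 14*d + 9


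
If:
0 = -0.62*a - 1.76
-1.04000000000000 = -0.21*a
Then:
No Solution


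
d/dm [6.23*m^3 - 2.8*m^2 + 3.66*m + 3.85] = 18.69*m^2 - 5.6*m + 3.66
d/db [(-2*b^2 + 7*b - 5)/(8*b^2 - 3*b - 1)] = 2*(-25*b^2 + 42*b - 11)/(64*b^4 - 48*b^3 - 7*b^2 + 6*b + 1)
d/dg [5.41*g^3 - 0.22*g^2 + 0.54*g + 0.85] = 16.23*g^2 - 0.44*g + 0.54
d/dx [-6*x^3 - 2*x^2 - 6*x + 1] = -18*x^2 - 4*x - 6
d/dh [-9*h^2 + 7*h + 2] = 7 - 18*h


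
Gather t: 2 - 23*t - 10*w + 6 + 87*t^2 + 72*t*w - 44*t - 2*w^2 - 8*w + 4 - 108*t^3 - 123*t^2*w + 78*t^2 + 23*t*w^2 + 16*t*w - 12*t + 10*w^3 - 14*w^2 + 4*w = -108*t^3 + t^2*(165 - 123*w) + t*(23*w^2 + 88*w - 79) + 10*w^3 - 16*w^2 - 14*w + 12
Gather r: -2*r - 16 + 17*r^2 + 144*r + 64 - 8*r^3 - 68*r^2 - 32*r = -8*r^3 - 51*r^2 + 110*r + 48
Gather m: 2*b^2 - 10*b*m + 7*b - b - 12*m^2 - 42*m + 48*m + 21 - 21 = 2*b^2 + 6*b - 12*m^2 + m*(6 - 10*b)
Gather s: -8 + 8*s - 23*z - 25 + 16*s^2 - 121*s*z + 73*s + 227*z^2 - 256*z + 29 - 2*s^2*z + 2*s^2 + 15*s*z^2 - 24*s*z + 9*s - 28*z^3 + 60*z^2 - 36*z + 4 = s^2*(18 - 2*z) + s*(15*z^2 - 145*z + 90) - 28*z^3 + 287*z^2 - 315*z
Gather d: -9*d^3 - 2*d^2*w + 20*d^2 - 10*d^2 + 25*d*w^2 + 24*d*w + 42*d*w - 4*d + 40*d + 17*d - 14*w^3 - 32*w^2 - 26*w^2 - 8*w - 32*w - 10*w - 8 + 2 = -9*d^3 + d^2*(10 - 2*w) + d*(25*w^2 + 66*w + 53) - 14*w^3 - 58*w^2 - 50*w - 6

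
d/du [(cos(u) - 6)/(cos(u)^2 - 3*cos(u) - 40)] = (cos(u)^2 - 12*cos(u) + 58)*sin(u)/(sin(u)^2 + 3*cos(u) + 39)^2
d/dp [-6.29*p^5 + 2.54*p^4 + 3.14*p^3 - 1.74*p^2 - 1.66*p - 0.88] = -31.45*p^4 + 10.16*p^3 + 9.42*p^2 - 3.48*p - 1.66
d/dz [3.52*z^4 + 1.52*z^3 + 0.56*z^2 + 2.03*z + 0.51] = 14.08*z^3 + 4.56*z^2 + 1.12*z + 2.03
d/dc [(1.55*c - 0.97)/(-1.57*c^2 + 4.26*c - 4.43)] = (2.4335*c^2 - 3.0458*c - 2.7343)/(2.4649*c^4 - 13.3764*c^3 + 32.0578*c^2 - 37.7436*c + 19.6249)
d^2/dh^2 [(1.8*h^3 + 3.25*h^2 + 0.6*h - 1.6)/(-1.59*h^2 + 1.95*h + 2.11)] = (7.105427357601e-15*h^4 - 48.95361*h^3 - 85.58739*h^2 - 89.92512*h - 1.09757)/(4.019679*h^6 - 14.789385*h^5 + 2.135052*h^4 + 31.837455*h^3 - 2.833308*h^2 - 26.044785*h - 9.393931)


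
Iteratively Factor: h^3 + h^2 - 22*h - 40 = (h + 4)*(h^2 - 3*h - 10) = (h + 2)*(h + 4)*(h - 5)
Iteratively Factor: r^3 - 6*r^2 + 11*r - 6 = (r - 1)*(r^2 - 5*r + 6) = (r - 2)*(r - 1)*(r - 3)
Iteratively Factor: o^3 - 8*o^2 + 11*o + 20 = (o - 5)*(o^2 - 3*o - 4) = (o - 5)*(o - 4)*(o + 1)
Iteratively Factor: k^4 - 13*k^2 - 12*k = (k - 4)*(k^3 + 4*k^2 + 3*k) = k*(k - 4)*(k^2 + 4*k + 3) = k*(k - 4)*(k + 1)*(k + 3)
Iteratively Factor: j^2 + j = (j + 1)*(j)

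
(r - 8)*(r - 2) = r^2 - 10*r + 16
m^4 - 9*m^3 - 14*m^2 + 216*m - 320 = (m - 8)*(m - 4)*(m - 2)*(m + 5)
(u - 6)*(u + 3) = u^2 - 3*u - 18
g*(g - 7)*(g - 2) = g^3 - 9*g^2 + 14*g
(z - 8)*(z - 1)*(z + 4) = z^3 - 5*z^2 - 28*z + 32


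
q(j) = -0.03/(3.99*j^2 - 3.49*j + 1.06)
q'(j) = -0.03*(3.49 - 7.98*j)/(3.99*j^2 - 3.49*j + 1.06)^2 = (0.2394*j - 0.1047)/(3.99*j^2 - 3.49*j + 1.06)^2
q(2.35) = -0.00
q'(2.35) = 0.00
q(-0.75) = -0.01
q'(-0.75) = -0.01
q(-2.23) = -0.00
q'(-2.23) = -0.00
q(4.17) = -0.00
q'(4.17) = 0.00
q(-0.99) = -0.00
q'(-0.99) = -0.00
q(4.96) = -0.00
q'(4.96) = 0.00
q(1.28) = -0.01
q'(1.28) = 0.02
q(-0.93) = -0.00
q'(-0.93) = -0.01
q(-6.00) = -0.00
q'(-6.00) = -0.00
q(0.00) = -0.03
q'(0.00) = -0.09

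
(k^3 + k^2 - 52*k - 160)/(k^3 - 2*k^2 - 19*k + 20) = (k^2 - 3*k - 40)/(k^2 - 6*k + 5)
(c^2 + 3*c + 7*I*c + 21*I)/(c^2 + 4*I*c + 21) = (c + 3)/(c - 3*I)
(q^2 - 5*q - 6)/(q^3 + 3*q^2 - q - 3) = (q - 6)/(q^2 + 2*q - 3)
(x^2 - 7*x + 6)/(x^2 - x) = (x - 6)/x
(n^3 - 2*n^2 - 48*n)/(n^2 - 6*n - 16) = n*(n + 6)/(n + 2)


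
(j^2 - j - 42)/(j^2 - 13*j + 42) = (j + 6)/(j - 6)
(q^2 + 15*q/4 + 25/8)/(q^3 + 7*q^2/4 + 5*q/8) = (2*q + 5)/(q*(2*q + 1))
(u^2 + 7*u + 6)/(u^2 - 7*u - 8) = (u + 6)/(u - 8)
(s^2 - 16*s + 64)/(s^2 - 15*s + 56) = (s - 8)/(s - 7)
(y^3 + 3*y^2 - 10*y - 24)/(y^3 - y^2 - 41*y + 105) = (y^2 + 6*y + 8)/(y^2 + 2*y - 35)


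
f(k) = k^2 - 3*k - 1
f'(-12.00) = -27.00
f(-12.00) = 179.00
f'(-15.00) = -33.00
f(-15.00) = 269.00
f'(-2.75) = -8.50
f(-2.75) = 14.81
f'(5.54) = 8.08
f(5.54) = 13.07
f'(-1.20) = -5.40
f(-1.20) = 4.04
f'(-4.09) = -11.18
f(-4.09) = 28.00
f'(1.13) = -0.74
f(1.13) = -3.11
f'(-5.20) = -13.40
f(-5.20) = 41.64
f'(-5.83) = -14.66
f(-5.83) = 50.48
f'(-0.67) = -4.34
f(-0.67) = 1.46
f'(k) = 2*k - 3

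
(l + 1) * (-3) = -3*l - 3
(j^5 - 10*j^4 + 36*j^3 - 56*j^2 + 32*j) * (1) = j^5 - 10*j^4 + 36*j^3 - 56*j^2 + 32*j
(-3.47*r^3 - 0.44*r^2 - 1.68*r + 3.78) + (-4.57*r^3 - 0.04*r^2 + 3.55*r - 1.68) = -8.04*r^3 - 0.48*r^2 + 1.87*r + 2.1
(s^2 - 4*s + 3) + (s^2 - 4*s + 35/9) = 2*s^2 - 8*s + 62/9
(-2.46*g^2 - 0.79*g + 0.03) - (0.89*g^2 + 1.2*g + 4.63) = -3.35*g^2 - 1.99*g - 4.6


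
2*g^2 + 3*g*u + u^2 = (g + u)*(2*g + u)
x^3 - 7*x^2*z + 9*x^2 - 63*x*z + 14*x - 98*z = (x + 2)*(x + 7)*(x - 7*z)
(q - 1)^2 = q^2 - 2*q + 1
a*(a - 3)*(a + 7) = a^3 + 4*a^2 - 21*a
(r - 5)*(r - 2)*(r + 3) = r^3 - 4*r^2 - 11*r + 30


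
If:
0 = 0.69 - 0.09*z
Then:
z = 7.67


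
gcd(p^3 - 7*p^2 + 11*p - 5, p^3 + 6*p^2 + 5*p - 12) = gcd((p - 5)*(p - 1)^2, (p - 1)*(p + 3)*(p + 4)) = p - 1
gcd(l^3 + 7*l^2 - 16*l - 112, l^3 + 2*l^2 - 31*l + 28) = l^2 + 3*l - 28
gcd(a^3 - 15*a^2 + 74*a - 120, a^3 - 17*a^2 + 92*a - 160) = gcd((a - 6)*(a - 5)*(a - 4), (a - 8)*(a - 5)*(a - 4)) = a^2 - 9*a + 20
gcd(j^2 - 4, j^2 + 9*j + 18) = 1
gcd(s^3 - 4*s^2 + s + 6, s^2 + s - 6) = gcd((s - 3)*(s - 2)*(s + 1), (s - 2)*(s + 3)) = s - 2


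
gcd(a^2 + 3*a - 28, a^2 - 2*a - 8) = a - 4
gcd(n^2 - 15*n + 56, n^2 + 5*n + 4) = 1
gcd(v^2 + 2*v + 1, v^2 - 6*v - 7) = v + 1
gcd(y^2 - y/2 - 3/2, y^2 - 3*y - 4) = y + 1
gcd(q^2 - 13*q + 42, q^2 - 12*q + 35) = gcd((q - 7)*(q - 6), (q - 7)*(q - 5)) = q - 7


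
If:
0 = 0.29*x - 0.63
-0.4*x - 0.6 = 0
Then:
No Solution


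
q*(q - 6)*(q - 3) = q^3 - 9*q^2 + 18*q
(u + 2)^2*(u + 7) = u^3 + 11*u^2 + 32*u + 28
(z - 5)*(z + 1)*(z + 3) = z^3 - z^2 - 17*z - 15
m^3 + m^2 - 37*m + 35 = (m - 5)*(m - 1)*(m + 7)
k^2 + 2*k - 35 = (k - 5)*(k + 7)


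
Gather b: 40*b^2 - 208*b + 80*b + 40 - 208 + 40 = 40*b^2 - 128*b - 128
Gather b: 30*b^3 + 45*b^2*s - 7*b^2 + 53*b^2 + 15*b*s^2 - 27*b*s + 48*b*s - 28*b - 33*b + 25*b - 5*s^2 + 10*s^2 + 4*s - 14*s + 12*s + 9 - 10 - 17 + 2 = 30*b^3 + b^2*(45*s + 46) + b*(15*s^2 + 21*s - 36) + 5*s^2 + 2*s - 16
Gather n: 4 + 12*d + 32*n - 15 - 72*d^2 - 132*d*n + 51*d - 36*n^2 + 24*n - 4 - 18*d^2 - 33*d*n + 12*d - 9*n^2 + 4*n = -90*d^2 + 75*d - 45*n^2 + n*(60 - 165*d) - 15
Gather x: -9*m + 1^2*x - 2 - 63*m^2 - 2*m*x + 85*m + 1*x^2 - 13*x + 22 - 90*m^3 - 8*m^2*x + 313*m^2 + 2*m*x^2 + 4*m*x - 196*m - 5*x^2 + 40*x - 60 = -90*m^3 + 250*m^2 - 120*m + x^2*(2*m - 4) + x*(-8*m^2 + 2*m + 28) - 40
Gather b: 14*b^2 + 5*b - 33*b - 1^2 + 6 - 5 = 14*b^2 - 28*b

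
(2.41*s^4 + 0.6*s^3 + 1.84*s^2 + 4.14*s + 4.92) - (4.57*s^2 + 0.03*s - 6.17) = 2.41*s^4 + 0.6*s^3 - 2.73*s^2 + 4.11*s + 11.09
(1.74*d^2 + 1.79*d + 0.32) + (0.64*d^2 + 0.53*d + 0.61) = 2.38*d^2 + 2.32*d + 0.93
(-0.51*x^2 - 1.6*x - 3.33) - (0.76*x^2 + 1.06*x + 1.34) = -1.27*x^2 - 2.66*x - 4.67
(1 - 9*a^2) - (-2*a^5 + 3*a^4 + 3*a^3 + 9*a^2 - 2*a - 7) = 2*a^5 - 3*a^4 - 3*a^3 - 18*a^2 + 2*a + 8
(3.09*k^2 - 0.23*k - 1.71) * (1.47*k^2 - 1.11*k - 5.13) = 4.5423*k^4 - 3.768*k^3 - 18.1101*k^2 + 3.078*k + 8.7723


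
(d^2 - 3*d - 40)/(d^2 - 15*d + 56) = (d + 5)/(d - 7)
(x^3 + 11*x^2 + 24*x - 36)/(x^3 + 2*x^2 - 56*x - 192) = (x^2 + 5*x - 6)/(x^2 - 4*x - 32)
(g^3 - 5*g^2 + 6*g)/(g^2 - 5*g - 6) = g*(-g^2 + 5*g - 6)/(-g^2 + 5*g + 6)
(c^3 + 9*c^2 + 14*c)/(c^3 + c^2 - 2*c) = (c + 7)/(c - 1)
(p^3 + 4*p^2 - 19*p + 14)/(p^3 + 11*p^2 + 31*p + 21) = (p^2 - 3*p + 2)/(p^2 + 4*p + 3)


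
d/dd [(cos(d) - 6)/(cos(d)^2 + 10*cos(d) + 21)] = (cos(d)^2 - 12*cos(d) - 81)*sin(d)/(cos(d)^2 + 10*cos(d) + 21)^2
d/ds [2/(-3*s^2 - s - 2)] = 2*(6*s + 1)/(3*s^2 + s + 2)^2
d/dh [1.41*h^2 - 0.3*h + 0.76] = 2.82*h - 0.3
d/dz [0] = 0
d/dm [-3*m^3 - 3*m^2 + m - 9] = -9*m^2 - 6*m + 1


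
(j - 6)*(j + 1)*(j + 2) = j^3 - 3*j^2 - 16*j - 12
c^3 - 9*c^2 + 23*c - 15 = (c - 5)*(c - 3)*(c - 1)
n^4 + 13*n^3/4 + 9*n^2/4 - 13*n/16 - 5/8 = (n - 1/2)*(n + 1/2)*(n + 5/4)*(n + 2)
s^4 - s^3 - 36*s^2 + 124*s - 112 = (s - 4)*(s - 2)^2*(s + 7)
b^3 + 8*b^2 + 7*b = b*(b + 1)*(b + 7)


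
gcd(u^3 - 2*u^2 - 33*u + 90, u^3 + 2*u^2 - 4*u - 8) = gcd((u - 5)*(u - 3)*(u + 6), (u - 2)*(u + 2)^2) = 1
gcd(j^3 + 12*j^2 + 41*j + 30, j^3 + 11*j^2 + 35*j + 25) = j^2 + 6*j + 5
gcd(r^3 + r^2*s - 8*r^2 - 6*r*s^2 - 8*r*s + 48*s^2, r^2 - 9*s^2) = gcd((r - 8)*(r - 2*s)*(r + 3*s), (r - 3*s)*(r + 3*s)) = r + 3*s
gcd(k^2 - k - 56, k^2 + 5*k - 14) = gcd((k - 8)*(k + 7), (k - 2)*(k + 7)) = k + 7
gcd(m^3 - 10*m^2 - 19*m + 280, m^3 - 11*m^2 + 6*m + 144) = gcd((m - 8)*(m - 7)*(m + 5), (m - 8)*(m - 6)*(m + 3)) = m - 8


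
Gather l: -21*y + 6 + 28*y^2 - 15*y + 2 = 28*y^2 - 36*y + 8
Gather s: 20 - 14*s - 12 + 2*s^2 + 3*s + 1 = 2*s^2 - 11*s + 9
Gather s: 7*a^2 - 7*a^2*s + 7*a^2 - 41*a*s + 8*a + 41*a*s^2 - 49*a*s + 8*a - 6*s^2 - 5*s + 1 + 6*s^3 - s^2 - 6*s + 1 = 14*a^2 + 16*a + 6*s^3 + s^2*(41*a - 7) + s*(-7*a^2 - 90*a - 11) + 2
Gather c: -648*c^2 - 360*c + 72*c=-648*c^2 - 288*c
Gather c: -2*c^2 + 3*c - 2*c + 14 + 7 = -2*c^2 + c + 21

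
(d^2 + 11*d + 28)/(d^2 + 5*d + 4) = (d + 7)/(d + 1)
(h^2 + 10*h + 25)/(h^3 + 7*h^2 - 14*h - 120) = (h + 5)/(h^2 + 2*h - 24)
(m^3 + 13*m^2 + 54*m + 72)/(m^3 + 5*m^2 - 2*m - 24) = (m + 6)/(m - 2)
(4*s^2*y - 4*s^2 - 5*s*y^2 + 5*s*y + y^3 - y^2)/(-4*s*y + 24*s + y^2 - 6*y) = (-s*y + s + y^2 - y)/(y - 6)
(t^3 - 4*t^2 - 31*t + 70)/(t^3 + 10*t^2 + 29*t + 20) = (t^2 - 9*t + 14)/(t^2 + 5*t + 4)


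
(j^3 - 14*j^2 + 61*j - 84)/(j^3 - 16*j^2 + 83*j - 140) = (j - 3)/(j - 5)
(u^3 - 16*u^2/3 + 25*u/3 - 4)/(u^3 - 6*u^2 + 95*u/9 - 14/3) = 3*(3*u^2 - 7*u + 4)/(9*u^2 - 27*u + 14)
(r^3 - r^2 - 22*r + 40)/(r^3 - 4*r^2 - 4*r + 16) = (r + 5)/(r + 2)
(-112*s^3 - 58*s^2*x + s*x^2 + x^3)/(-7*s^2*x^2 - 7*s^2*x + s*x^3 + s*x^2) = (112*s^3 + 58*s^2*x - s*x^2 - x^3)/(s*x*(7*s*x + 7*s - x^2 - x))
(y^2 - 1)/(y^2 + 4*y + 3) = (y - 1)/(y + 3)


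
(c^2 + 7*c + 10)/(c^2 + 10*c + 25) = (c + 2)/(c + 5)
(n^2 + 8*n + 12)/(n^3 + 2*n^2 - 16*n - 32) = (n + 6)/(n^2 - 16)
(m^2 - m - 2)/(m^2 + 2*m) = (m^2 - m - 2)/(m*(m + 2))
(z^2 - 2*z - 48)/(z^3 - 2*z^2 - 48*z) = 1/z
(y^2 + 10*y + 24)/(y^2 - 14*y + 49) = (y^2 + 10*y + 24)/(y^2 - 14*y + 49)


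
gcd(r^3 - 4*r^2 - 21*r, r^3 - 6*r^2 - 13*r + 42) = r^2 - 4*r - 21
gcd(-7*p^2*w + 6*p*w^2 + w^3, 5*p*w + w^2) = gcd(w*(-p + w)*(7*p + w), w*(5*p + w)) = w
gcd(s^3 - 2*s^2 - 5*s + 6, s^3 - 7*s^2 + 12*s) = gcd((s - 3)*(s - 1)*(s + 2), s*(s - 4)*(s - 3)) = s - 3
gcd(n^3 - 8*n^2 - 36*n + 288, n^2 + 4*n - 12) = n + 6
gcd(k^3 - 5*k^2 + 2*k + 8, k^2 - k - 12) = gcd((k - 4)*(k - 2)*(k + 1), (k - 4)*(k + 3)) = k - 4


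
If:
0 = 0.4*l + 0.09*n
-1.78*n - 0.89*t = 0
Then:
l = 0.1125*t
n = -0.5*t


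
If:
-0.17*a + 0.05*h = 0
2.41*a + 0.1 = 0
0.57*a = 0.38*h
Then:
No Solution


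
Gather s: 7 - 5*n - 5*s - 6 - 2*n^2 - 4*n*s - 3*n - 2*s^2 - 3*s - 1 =-2*n^2 - 8*n - 2*s^2 + s*(-4*n - 8)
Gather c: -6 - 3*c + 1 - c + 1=-4*c - 4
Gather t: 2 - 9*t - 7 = -9*t - 5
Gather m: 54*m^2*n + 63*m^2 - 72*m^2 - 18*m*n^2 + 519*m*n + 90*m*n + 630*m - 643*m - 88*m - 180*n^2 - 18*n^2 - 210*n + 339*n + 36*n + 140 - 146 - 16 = m^2*(54*n - 9) + m*(-18*n^2 + 609*n - 101) - 198*n^2 + 165*n - 22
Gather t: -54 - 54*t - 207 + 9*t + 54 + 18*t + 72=-27*t - 135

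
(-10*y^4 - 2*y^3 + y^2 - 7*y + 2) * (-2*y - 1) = 20*y^5 + 14*y^4 + 13*y^2 + 3*y - 2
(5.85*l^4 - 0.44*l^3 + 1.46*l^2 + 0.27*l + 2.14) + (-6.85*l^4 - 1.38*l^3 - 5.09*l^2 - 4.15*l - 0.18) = -1.0*l^4 - 1.82*l^3 - 3.63*l^2 - 3.88*l + 1.96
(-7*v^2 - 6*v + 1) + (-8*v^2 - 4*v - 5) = -15*v^2 - 10*v - 4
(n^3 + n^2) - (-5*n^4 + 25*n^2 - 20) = 5*n^4 + n^3 - 24*n^2 + 20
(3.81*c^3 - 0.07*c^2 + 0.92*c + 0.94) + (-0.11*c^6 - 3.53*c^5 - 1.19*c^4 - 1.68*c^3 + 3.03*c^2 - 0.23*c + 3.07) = -0.11*c^6 - 3.53*c^5 - 1.19*c^4 + 2.13*c^3 + 2.96*c^2 + 0.69*c + 4.01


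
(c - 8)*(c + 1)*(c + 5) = c^3 - 2*c^2 - 43*c - 40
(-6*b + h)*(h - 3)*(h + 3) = -6*b*h^2 + 54*b + h^3 - 9*h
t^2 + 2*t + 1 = (t + 1)^2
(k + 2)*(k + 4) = k^2 + 6*k + 8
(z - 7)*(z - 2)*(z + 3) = z^3 - 6*z^2 - 13*z + 42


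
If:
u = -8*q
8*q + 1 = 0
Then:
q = -1/8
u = 1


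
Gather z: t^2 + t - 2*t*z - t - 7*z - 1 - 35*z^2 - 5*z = t^2 - 35*z^2 + z*(-2*t - 12) - 1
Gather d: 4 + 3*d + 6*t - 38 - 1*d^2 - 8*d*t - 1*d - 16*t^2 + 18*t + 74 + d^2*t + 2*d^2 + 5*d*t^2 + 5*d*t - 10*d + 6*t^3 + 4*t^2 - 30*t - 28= d^2*(t + 1) + d*(5*t^2 - 3*t - 8) + 6*t^3 - 12*t^2 - 6*t + 12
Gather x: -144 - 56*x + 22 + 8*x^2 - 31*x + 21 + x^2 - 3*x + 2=9*x^2 - 90*x - 99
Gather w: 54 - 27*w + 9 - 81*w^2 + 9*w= -81*w^2 - 18*w + 63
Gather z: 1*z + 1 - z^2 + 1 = -z^2 + z + 2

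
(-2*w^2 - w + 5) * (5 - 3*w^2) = 6*w^4 + 3*w^3 - 25*w^2 - 5*w + 25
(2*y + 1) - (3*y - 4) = 5 - y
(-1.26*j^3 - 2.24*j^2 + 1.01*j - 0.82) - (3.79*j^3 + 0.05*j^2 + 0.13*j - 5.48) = -5.05*j^3 - 2.29*j^2 + 0.88*j + 4.66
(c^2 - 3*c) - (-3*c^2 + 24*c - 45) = 4*c^2 - 27*c + 45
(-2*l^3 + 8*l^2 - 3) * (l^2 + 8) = -2*l^5 + 8*l^4 - 16*l^3 + 61*l^2 - 24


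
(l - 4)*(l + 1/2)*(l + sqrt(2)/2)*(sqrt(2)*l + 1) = sqrt(2)*l^4 - 7*sqrt(2)*l^3/2 + 2*l^3 - 7*l^2 - 3*sqrt(2)*l^2/2 - 4*l - 7*sqrt(2)*l/4 - sqrt(2)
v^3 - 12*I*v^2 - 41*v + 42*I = (v - 7*I)*(v - 3*I)*(v - 2*I)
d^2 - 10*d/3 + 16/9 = (d - 8/3)*(d - 2/3)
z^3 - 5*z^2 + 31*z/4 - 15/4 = (z - 5/2)*(z - 3/2)*(z - 1)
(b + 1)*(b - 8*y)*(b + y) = b^3 - 7*b^2*y + b^2 - 8*b*y^2 - 7*b*y - 8*y^2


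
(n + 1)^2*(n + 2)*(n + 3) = n^4 + 7*n^3 + 17*n^2 + 17*n + 6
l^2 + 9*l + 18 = (l + 3)*(l + 6)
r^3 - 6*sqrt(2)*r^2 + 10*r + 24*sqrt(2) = (r - 4*sqrt(2))*(r - 3*sqrt(2))*(r + sqrt(2))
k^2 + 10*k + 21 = (k + 3)*(k + 7)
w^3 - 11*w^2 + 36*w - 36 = (w - 6)*(w - 3)*(w - 2)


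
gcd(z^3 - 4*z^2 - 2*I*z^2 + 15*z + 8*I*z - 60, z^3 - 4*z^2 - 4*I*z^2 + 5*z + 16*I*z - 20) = z^2 + z*(-4 - 5*I) + 20*I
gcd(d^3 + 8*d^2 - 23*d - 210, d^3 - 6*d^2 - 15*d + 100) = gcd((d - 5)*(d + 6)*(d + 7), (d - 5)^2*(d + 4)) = d - 5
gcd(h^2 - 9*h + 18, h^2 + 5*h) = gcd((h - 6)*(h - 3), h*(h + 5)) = 1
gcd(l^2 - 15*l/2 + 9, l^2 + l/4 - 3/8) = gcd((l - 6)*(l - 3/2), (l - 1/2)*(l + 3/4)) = 1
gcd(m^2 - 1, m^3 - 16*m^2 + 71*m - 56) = m - 1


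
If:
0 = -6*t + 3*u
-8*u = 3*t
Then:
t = 0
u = 0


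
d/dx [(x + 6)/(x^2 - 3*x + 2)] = (x^2 - 3*x - (x + 6)*(2*x - 3) + 2)/(x^2 - 3*x + 2)^2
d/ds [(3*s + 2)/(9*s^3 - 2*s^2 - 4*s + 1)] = (-54*s^3 - 48*s^2 + 8*s + 11)/(81*s^6 - 36*s^5 - 68*s^4 + 34*s^3 + 12*s^2 - 8*s + 1)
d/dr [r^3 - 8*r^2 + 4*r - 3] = 3*r^2 - 16*r + 4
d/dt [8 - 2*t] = -2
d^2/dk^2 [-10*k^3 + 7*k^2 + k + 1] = 14 - 60*k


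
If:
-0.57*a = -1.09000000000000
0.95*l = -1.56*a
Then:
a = 1.91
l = -3.14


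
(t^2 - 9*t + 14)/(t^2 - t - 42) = (t - 2)/(t + 6)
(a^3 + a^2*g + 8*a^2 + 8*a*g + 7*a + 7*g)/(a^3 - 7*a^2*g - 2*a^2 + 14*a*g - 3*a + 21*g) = (a^2 + a*g + 7*a + 7*g)/(a^2 - 7*a*g - 3*a + 21*g)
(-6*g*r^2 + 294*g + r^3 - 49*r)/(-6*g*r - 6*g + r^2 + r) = (r^2 - 49)/(r + 1)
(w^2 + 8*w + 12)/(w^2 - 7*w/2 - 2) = 2*(w^2 + 8*w + 12)/(2*w^2 - 7*w - 4)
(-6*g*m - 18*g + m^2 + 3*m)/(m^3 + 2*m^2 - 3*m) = (-6*g + m)/(m*(m - 1))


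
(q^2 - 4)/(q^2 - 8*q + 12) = (q + 2)/(q - 6)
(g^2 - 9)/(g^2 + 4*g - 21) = (g + 3)/(g + 7)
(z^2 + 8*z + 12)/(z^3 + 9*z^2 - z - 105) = (z^2 + 8*z + 12)/(z^3 + 9*z^2 - z - 105)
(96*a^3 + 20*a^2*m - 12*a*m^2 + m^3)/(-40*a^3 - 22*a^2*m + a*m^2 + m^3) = (-48*a^2 + 14*a*m - m^2)/(20*a^2 + a*m - m^2)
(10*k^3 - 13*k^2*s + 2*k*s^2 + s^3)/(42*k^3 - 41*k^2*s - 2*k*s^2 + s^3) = (-10*k^2 + 3*k*s + s^2)/(-42*k^2 - k*s + s^2)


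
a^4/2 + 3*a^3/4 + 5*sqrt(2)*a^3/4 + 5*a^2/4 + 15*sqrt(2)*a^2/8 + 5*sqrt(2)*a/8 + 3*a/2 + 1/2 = (a/2 + sqrt(2))*(a + 1/2)*(a + 1)*(a + sqrt(2)/2)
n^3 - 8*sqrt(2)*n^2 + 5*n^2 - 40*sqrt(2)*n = n*(n + 5)*(n - 8*sqrt(2))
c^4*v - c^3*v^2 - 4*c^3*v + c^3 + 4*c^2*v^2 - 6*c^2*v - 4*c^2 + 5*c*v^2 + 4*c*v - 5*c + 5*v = (c - 5)*(c + 1)*(c - v)*(c*v + 1)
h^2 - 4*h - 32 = (h - 8)*(h + 4)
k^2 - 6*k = k*(k - 6)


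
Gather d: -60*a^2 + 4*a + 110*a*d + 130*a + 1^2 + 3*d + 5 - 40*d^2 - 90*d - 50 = -60*a^2 + 134*a - 40*d^2 + d*(110*a - 87) - 44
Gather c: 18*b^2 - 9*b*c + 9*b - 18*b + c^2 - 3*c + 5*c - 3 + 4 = 18*b^2 - 9*b + c^2 + c*(2 - 9*b) + 1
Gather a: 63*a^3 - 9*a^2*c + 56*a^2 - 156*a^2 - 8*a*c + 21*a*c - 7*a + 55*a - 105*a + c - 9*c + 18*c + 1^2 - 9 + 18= 63*a^3 + a^2*(-9*c - 100) + a*(13*c - 57) + 10*c + 10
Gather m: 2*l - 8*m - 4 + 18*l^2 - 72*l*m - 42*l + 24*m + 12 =18*l^2 - 40*l + m*(16 - 72*l) + 8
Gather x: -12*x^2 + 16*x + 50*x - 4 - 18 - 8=-12*x^2 + 66*x - 30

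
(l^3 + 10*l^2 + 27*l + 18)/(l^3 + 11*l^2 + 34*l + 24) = (l + 3)/(l + 4)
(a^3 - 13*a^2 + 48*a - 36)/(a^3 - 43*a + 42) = (a - 6)/(a + 7)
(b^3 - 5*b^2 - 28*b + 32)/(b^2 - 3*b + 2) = (b^2 - 4*b - 32)/(b - 2)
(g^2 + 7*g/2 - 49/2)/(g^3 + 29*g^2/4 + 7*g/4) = 2*(2*g - 7)/(g*(4*g + 1))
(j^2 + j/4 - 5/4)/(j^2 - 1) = (j + 5/4)/(j + 1)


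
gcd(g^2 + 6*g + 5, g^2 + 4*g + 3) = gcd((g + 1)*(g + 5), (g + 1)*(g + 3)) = g + 1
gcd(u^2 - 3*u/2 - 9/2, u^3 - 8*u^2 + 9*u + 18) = u - 3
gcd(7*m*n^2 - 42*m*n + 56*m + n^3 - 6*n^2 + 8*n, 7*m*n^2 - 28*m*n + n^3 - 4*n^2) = 7*m*n - 28*m + n^2 - 4*n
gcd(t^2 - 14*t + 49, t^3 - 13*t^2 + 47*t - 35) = t - 7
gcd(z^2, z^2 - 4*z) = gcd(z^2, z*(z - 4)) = z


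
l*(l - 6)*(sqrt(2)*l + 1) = sqrt(2)*l^3 - 6*sqrt(2)*l^2 + l^2 - 6*l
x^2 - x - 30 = (x - 6)*(x + 5)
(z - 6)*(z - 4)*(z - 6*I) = z^3 - 10*z^2 - 6*I*z^2 + 24*z + 60*I*z - 144*I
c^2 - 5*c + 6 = (c - 3)*(c - 2)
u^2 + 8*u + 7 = (u + 1)*(u + 7)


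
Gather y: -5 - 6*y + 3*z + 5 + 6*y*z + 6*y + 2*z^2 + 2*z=6*y*z + 2*z^2 + 5*z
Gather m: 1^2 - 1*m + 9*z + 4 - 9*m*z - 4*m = m*(-9*z - 5) + 9*z + 5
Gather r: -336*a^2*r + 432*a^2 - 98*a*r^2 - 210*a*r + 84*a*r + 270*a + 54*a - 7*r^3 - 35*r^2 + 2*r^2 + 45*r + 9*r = 432*a^2 + 324*a - 7*r^3 + r^2*(-98*a - 33) + r*(-336*a^2 - 126*a + 54)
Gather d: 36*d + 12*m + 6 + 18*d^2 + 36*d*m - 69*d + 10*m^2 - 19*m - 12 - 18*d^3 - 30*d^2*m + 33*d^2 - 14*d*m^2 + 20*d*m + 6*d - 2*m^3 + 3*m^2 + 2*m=-18*d^3 + d^2*(51 - 30*m) + d*(-14*m^2 + 56*m - 27) - 2*m^3 + 13*m^2 - 5*m - 6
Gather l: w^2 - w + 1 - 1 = w^2 - w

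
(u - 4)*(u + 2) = u^2 - 2*u - 8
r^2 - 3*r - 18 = (r - 6)*(r + 3)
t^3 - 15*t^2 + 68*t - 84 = (t - 7)*(t - 6)*(t - 2)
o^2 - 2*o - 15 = (o - 5)*(o + 3)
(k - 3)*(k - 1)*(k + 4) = k^3 - 13*k + 12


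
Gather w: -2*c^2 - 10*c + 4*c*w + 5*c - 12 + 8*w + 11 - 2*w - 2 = -2*c^2 - 5*c + w*(4*c + 6) - 3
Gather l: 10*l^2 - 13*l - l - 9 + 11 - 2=10*l^2 - 14*l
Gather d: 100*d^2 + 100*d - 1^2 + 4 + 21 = 100*d^2 + 100*d + 24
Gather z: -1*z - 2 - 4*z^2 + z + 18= 16 - 4*z^2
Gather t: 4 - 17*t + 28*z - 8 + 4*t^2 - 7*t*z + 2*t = 4*t^2 + t*(-7*z - 15) + 28*z - 4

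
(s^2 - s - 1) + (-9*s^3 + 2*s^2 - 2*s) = -9*s^3 + 3*s^2 - 3*s - 1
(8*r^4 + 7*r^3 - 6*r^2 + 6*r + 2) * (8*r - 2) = 64*r^5 + 40*r^4 - 62*r^3 + 60*r^2 + 4*r - 4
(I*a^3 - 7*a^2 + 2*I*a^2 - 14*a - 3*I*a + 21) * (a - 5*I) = I*a^4 - 2*a^3 + 2*I*a^3 - 4*a^2 + 32*I*a^2 + 6*a + 70*I*a - 105*I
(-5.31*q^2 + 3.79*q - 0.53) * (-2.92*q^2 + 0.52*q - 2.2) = 15.5052*q^4 - 13.828*q^3 + 15.2004*q^2 - 8.6136*q + 1.166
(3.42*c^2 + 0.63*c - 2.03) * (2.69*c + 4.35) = 9.1998*c^3 + 16.5717*c^2 - 2.7202*c - 8.8305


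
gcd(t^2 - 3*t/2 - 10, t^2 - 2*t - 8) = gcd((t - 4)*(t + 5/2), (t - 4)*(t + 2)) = t - 4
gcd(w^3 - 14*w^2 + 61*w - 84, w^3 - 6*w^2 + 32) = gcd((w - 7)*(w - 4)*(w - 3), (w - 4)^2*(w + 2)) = w - 4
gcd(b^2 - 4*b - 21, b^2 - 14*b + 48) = 1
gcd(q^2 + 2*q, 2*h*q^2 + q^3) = q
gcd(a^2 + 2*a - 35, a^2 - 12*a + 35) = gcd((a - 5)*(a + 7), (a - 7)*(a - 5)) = a - 5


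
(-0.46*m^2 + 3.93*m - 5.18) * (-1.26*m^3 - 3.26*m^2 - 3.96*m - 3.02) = 0.5796*m^5 - 3.4522*m^4 - 4.4634*m^3 + 2.7132*m^2 + 8.6442*m + 15.6436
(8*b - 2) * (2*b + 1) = 16*b^2 + 4*b - 2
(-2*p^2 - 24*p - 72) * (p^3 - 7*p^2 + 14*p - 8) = -2*p^5 - 10*p^4 + 68*p^3 + 184*p^2 - 816*p + 576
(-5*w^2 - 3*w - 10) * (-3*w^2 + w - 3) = 15*w^4 + 4*w^3 + 42*w^2 - w + 30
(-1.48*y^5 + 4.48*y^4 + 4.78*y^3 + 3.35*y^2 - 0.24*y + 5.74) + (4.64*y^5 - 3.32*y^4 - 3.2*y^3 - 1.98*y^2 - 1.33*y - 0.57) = 3.16*y^5 + 1.16*y^4 + 1.58*y^3 + 1.37*y^2 - 1.57*y + 5.17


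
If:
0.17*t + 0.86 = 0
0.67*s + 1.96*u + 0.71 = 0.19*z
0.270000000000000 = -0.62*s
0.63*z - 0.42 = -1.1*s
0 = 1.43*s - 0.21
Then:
No Solution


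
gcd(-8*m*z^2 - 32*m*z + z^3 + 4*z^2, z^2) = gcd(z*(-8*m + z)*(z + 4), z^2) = z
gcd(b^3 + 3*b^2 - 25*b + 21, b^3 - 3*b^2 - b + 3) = b^2 - 4*b + 3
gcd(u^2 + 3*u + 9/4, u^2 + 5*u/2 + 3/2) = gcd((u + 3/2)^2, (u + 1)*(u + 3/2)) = u + 3/2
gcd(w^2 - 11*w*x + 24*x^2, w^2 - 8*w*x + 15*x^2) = -w + 3*x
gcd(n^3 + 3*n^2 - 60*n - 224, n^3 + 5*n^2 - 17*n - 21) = n + 7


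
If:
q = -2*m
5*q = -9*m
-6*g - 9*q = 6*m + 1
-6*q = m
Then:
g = -1/6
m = 0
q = 0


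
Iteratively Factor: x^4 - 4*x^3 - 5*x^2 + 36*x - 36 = (x - 2)*(x^3 - 2*x^2 - 9*x + 18) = (x - 2)^2*(x^2 - 9) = (x - 3)*(x - 2)^2*(x + 3)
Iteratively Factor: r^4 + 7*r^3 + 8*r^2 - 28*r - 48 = (r - 2)*(r^3 + 9*r^2 + 26*r + 24) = (r - 2)*(r + 2)*(r^2 + 7*r + 12) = (r - 2)*(r + 2)*(r + 3)*(r + 4)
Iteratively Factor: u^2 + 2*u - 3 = (u + 3)*(u - 1)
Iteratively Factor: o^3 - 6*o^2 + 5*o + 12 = (o + 1)*(o^2 - 7*o + 12) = (o - 4)*(o + 1)*(o - 3)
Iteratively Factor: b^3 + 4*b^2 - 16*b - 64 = (b + 4)*(b^2 - 16) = (b - 4)*(b + 4)*(b + 4)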